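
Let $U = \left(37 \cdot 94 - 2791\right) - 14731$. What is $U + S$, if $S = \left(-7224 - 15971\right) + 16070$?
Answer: $-21169$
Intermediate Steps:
$S = -7125$ ($S = -23195 + 16070 = -7125$)
$U = -14044$ ($U = \left(3478 - 2791\right) - 14731 = 687 - 14731 = -14044$)
$U + S = -14044 - 7125 = -21169$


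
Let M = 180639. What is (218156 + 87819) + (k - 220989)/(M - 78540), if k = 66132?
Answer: 10413195556/34033 ≈ 3.0597e+5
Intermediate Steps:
(218156 + 87819) + (k - 220989)/(M - 78540) = (218156 + 87819) + (66132 - 220989)/(180639 - 78540) = 305975 - 154857/102099 = 305975 - 154857*1/102099 = 305975 - 51619/34033 = 10413195556/34033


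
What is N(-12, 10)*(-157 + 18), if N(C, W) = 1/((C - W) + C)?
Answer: 139/34 ≈ 4.0882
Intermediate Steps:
N(C, W) = 1/(-W + 2*C)
N(-12, 10)*(-157 + 18) = (-157 + 18)/(-1*10 + 2*(-12)) = -139/(-10 - 24) = -139/(-34) = -1/34*(-139) = 139/34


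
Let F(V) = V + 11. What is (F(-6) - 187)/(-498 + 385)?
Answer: 182/113 ≈ 1.6106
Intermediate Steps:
F(V) = 11 + V
(F(-6) - 187)/(-498 + 385) = ((11 - 6) - 187)/(-498 + 385) = (5 - 187)/(-113) = -182*(-1/113) = 182/113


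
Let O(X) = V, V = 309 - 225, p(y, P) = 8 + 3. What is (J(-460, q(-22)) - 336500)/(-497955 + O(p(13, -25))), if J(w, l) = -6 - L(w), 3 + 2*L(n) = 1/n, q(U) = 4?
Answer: 103194713/152680440 ≈ 0.67589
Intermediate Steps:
L(n) = -3/2 + 1/(2*n)
p(y, P) = 11
J(w, l) = -6 - (1 - 3*w)/(2*w)
V = 84
O(X) = 84
(J(-460, q(-22)) - 336500)/(-497955 + O(p(13, -25))) = ((1/2)*(-1 - 9*(-460))/(-460) - 336500)/(-497955 + 84) = ((1/2)*(-1/460)*(-1 + 4140) - 336500)/(-497871) = ((1/2)*(-1/460)*4139 - 336500)*(-1/497871) = (-4139/920 - 336500)*(-1/497871) = -309584139/920*(-1/497871) = 103194713/152680440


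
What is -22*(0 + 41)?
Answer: -902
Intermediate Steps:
-22*(0 + 41) = -22*41 = -902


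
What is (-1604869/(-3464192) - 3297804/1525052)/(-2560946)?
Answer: 2244179389045/3382416127059593216 ≈ 6.6348e-7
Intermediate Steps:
(-1604869/(-3464192) - 3297804/1525052)/(-2560946) = (-1604869*(-1/3464192) - 3297804*1/1525052)*(-1/2560946) = (1604869/3464192 - 824451/381263)*(-1/2560946) = -2244179389045/1320768234496*(-1/2560946) = 2244179389045/3382416127059593216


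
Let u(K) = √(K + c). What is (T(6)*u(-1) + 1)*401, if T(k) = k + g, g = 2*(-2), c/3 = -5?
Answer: 401 + 3208*I ≈ 401.0 + 3208.0*I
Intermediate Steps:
c = -15 (c = 3*(-5) = -15)
g = -4
T(k) = -4 + k (T(k) = k - 4 = -4 + k)
u(K) = √(-15 + K) (u(K) = √(K - 15) = √(-15 + K))
(T(6)*u(-1) + 1)*401 = ((-4 + 6)*√(-15 - 1) + 1)*401 = (2*√(-16) + 1)*401 = (2*(4*I) + 1)*401 = (8*I + 1)*401 = (1 + 8*I)*401 = 401 + 3208*I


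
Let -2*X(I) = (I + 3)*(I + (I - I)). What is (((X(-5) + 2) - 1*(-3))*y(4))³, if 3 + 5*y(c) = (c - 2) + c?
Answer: 0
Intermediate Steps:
X(I) = -I*(3 + I)/2 (X(I) = -(I + 3)*(I + (I - I))/2 = -(3 + I)*(I + 0)/2 = -(3 + I)*I/2 = -I*(3 + I)/2)
y(c) = -1 + 2*c/5 (y(c) = -⅗ + ((c - 2) + c)/5 = -⅗ + ((-2 + c) + c)/5 = -⅗ + (-2 + 2*c)/5 = -⅗ + (-⅖ + 2*c/5) = -1 + 2*c/5)
(((X(-5) + 2) - 1*(-3))*y(4))³ = (((-½*(-5)*(3 - 5) + 2) - 1*(-3))*(-1 + (⅖)*4))³ = (((-½*(-5)*(-2) + 2) + 3)*(-1 + 8/5))³ = (((-5 + 2) + 3)*(⅗))³ = ((-3 + 3)*(⅗))³ = (0*(⅗))³ = 0³ = 0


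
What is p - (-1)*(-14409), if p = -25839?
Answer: -40248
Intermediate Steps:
p - (-1)*(-14409) = -25839 - (-1)*(-14409) = -25839 - 1*14409 = -25839 - 14409 = -40248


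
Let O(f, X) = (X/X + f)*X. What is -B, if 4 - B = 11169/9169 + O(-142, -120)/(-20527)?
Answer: -678721669/188212063 ≈ -3.6062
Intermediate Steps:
O(f, X) = X*(1 + f) (O(f, X) = (1 + f)*X = X*(1 + f))
B = 678721669/188212063 (B = 4 - (11169/9169 - 120*(1 - 142)/(-20527)) = 4 - (11169*(1/9169) - 120*(-141)*(-1/20527)) = 4 - (11169/9169 + 16920*(-1/20527)) = 4 - (11169/9169 - 16920/20527) = 4 - 1*74126583/188212063 = 4 - 74126583/188212063 = 678721669/188212063 ≈ 3.6062)
-B = -1*678721669/188212063 = -678721669/188212063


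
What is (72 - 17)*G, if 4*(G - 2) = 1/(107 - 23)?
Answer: 37015/336 ≈ 110.16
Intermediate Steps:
G = 673/336 (G = 2 + 1/(4*(107 - 23)) = 2 + (1/4)/84 = 2 + (1/4)*(1/84) = 2 + 1/336 = 673/336 ≈ 2.0030)
(72 - 17)*G = (72 - 17)*(673/336) = 55*(673/336) = 37015/336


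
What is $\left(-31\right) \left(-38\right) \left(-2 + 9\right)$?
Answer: $8246$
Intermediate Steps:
$\left(-31\right) \left(-38\right) \left(-2 + 9\right) = 1178 \cdot 7 = 8246$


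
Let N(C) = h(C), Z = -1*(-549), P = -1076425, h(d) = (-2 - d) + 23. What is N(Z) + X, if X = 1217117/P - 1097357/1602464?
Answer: -913895868998613/1724932311200 ≈ -529.82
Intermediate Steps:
h(d) = 21 - d
Z = 549
X = -3131608685013/1724932311200 (X = 1217117/(-1076425) - 1097357/1602464 = 1217117*(-1/1076425) - 1097357*1/1602464 = -1217117/1076425 - 1097357/1602464 = -3131608685013/1724932311200 ≈ -1.8155)
N(C) = 21 - C
N(Z) + X = (21 - 1*549) - 3131608685013/1724932311200 = (21 - 549) - 3131608685013/1724932311200 = -528 - 3131608685013/1724932311200 = -913895868998613/1724932311200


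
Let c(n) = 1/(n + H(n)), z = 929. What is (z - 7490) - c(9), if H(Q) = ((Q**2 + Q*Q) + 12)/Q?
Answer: -557688/85 ≈ -6561.0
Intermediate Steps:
H(Q) = (12 + 2*Q**2)/Q (H(Q) = ((Q**2 + Q**2) + 12)/Q = (2*Q**2 + 12)/Q = (12 + 2*Q**2)/Q)
c(n) = 1/(3*n + 12/n) (c(n) = 1/(n + (2*n + 12/n)) = 1/(3*n + 12/n))
(z - 7490) - c(9) = (929 - 7490) - 9/(3*(4 + 9**2)) = -6561 - 9/(3*(4 + 81)) = -6561 - 9/(3*85) = -6561 - 1*3/85 = -6561 - 3/85 = -557688/85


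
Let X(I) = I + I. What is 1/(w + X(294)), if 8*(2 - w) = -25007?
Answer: 8/29727 ≈ 0.00026912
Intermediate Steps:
X(I) = 2*I
w = 25023/8 (w = 2 - ⅛*(-25007) = 2 + 25007/8 = 25023/8 ≈ 3127.9)
1/(w + X(294)) = 1/(25023/8 + 2*294) = 1/(25023/8 + 588) = 1/(29727/8) = 8/29727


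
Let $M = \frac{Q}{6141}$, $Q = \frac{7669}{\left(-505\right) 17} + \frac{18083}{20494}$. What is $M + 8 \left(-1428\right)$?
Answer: $- \frac{4114367384040697}{360151206530} \approx -11424.0$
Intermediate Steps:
$Q = - \frac{1925931}{175940990}$ ($Q = \frac{7669}{-8585} + 18083 \cdot \frac{1}{20494} = 7669 \left(- \frac{1}{8585}\right) + \frac{18083}{20494} = - \frac{7669}{8585} + \frac{18083}{20494} = - \frac{1925931}{175940990} \approx -0.010946$)
$M = - \frac{641977}{360151206530}$ ($M = - \frac{1925931}{175940990 \cdot 6141} = \left(- \frac{1925931}{175940990}\right) \frac{1}{6141} = - \frac{641977}{360151206530} \approx -1.7825 \cdot 10^{-6}$)
$M + 8 \left(-1428\right) = - \frac{641977}{360151206530} + 8 \left(-1428\right) = - \frac{641977}{360151206530} - 11424 = - \frac{4114367384040697}{360151206530}$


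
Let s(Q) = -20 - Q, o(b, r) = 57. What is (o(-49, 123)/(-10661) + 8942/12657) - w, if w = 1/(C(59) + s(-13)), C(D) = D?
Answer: 4784742799/7016686404 ≈ 0.68191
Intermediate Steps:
w = 1/52 (w = 1/(59 + (-20 - 1*(-13))) = 1/(59 + (-20 + 13)) = 1/(59 - 7) = 1/52 ≈ 0.019231)
(o(-49, 123)/(-10661) + 8942/12657) - w = (57/(-10661) + 8942/12657) - 1*1/52 = (57*(-1/10661) + 8942*(1/12657)) - 1/52 = (-57/10661 + 8942/12657) - 1/52 = 94609213/134936277 - 1/52 = 4784742799/7016686404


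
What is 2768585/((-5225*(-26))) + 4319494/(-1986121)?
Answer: 51704647883/2840153030 ≈ 18.205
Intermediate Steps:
2768585/((-5225*(-26))) + 4319494/(-1986121) = 2768585/135850 + 4319494*(-1/1986121) = 2768585*(1/135850) - 4319494/1986121 = 29143/1430 - 4319494/1986121 = 51704647883/2840153030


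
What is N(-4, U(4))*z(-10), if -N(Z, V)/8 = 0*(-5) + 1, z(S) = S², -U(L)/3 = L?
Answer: -800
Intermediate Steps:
U(L) = -3*L
N(Z, V) = -8 (N(Z, V) = -8*(0*(-5) + 1) = -8*(0 + 1) = -8*1 = -8)
N(-4, U(4))*z(-10) = -8*(-10)² = -8*100 = -800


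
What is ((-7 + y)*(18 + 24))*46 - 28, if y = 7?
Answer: -28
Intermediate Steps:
((-7 + y)*(18 + 24))*46 - 28 = ((-7 + 7)*(18 + 24))*46 - 28 = (0*42)*46 - 28 = 0*46 - 28 = 0 - 28 = -28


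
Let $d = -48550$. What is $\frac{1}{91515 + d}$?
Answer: $\frac{1}{42965} \approx 2.3275 \cdot 10^{-5}$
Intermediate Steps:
$\frac{1}{91515 + d} = \frac{1}{91515 - 48550} = \frac{1}{42965}$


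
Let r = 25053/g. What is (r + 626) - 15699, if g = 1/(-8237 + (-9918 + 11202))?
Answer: -174208582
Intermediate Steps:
g = -1/6953 (g = 1/(-8237 + 1284) = 1/(-6953) = -1/6953 ≈ -0.00014382)
r = -174193509 (r = 25053/(-1/6953) = 25053*(-6953) = -174193509)
(r + 626) - 15699 = (-174193509 + 626) - 15699 = -174192883 - 15699 = -174208582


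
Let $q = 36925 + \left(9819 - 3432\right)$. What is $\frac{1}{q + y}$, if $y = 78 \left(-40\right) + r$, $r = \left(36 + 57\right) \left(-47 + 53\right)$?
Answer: $\frac{1}{40750} \approx 2.454 \cdot 10^{-5}$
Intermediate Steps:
$r = 558$ ($r = 93 \cdot 6 = 558$)
$y = -2562$ ($y = 78 \left(-40\right) + 558 = -3120 + 558 = -2562$)
$q = 43312$ ($q = 36925 + \left(9819 - 3432\right) = 36925 + 6387 = 43312$)
$\frac{1}{q + y} = \frac{1}{43312 - 2562} = \frac{1}{40750}$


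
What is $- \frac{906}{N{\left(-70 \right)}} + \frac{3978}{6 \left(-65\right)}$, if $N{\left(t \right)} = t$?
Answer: $\frac{96}{35} \approx 2.7429$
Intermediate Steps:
$- \frac{906}{N{\left(-70 \right)}} + \frac{3978}{6 \left(-65\right)} = - \frac{906}{-70} + \frac{3978}{6 \left(-65\right)} = \left(-906\right) \left(- \frac{1}{70}\right) + \frac{3978}{-390} = \frac{453}{35} + 3978 \left(- \frac{1}{390}\right) = \frac{453}{35} - \frac{51}{5} = \frac{96}{35}$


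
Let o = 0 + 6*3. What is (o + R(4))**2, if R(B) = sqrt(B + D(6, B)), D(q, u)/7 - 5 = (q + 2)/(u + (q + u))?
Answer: (18 + sqrt(43))**2 ≈ 603.07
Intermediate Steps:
D(q, u) = 35 + 7*(2 + q)/(q + 2*u) (D(q, u) = 35 + 7*((q + 2)/(u + (q + u))) = 35 + 7*((2 + q)/(q + 2*u)) = 35 + 7*(2 + q)/(q + 2*u))
o = 18 (o = 0 + 18 = 18)
R(B) = sqrt(B + 14*(19 + 5*B)/(6 + 2*B)) (R(B) = sqrt(B + 14*(1 + 3*6 + 5*B)/(6 + 2*B)) = sqrt(B + 14*(1 + 18 + 5*B)/(6 + 2*B)) = sqrt(B + 14*(19 + 5*B)/(6 + 2*B)))
(o + R(4))**2 = (18 + sqrt((133 + 4**2 + 38*4)/(3 + 4)))**2 = (18 + sqrt((133 + 16 + 152)/7))**2 = (18 + sqrt((1/7)*301))**2 = (18 + sqrt(43))**2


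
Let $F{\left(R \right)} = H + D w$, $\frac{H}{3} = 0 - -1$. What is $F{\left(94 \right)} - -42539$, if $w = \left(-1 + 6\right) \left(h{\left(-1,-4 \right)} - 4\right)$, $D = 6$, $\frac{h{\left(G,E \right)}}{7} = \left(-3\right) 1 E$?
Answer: $44942$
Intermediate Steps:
$h{\left(G,E \right)} = - 21 E$ ($h{\left(G,E \right)} = 7 \left(-3\right) 1 E = 7 \left(- 3 E\right) = - 21 E$)
$H = 3$ ($H = 3 \left(0 - -1\right) = 3 \left(0 + 1\right) = 3 \cdot 1 = 3$)
$w = 400$ ($w = \left(-1 + 6\right) \left(\left(-21\right) \left(-4\right) - 4\right) = 5 \left(84 - 4\right) = 5 \cdot 80 = 400$)
$F{\left(R \right)} = 2403$ ($F{\left(R \right)} = 3 + 6 \cdot 400 = 3 + 2400 = 2403$)
$F{\left(94 \right)} - -42539 = 2403 - -42539 = 2403 + 42539 = 44942$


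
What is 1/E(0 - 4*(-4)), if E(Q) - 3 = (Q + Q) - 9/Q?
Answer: 16/551 ≈ 0.029038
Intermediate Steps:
E(Q) = 3 - 9/Q + 2*Q (E(Q) = 3 + ((Q + Q) - 9/Q) = 3 + (2*Q - 9/Q) = 3 + (-9/Q + 2*Q) = 3 - 9/Q + 2*Q)
1/E(0 - 4*(-4)) = 1/(3 - 9/(0 - 4*(-4)) + 2*(0 - 4*(-4))) = 1/(3 - 9/(0 + 16) + 2*(0 + 16)) = 1/(3 - 9/16 + 2*16) = 1/(3 - 9*1/16 + 32) = 1/(3 - 9/16 + 32) = 1/(551/16) = 16/551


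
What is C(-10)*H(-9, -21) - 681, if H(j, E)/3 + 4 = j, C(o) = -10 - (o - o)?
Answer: -291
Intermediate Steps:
C(o) = -10 (C(o) = -10 - 1*0 = -10 + 0 = -10)
H(j, E) = -12 + 3*j
C(-10)*H(-9, -21) - 681 = -10*(-12 + 3*(-9)) - 681 = -10*(-12 - 27) - 681 = -10*(-39) - 681 = 390 - 681 = -291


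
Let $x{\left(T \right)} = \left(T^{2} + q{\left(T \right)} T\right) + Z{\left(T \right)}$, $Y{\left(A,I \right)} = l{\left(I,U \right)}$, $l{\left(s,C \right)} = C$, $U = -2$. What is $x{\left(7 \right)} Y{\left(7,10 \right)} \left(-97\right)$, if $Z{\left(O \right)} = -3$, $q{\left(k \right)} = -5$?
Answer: $2134$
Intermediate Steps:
$Y{\left(A,I \right)} = -2$
$x{\left(T \right)} = -3 + T^{2} - 5 T$ ($x{\left(T \right)} = \left(T^{2} - 5 T\right) - 3 = -3 + T^{2} - 5 T$)
$x{\left(7 \right)} Y{\left(7,10 \right)} \left(-97\right) = \left(-3 + 7^{2} - 35\right) \left(-2\right) \left(-97\right) = \left(-3 + 49 - 35\right) \left(-2\right) \left(-97\right) = 11 \left(-2\right) \left(-97\right) = \left(-22\right) \left(-97\right) = 2134$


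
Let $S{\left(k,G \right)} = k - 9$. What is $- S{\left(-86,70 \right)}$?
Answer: $95$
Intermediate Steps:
$S{\left(k,G \right)} = -9 + k$ ($S{\left(k,G \right)} = k - 9 = -9 + k$)
$- S{\left(-86,70 \right)} = - (-9 - 86) = \left(-1\right) \left(-95\right) = 95$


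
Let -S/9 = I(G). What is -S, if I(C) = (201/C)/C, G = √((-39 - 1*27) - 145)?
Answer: -1809/211 ≈ -8.5735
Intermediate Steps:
G = I*√211 (G = √((-39 - 27) - 145) = √(-66 - 145) = √(-211) = I*√211 ≈ 14.526*I)
I(C) = 201/C²
S = 1809/211 (S = -1809/(I*√211)² = -1809*(-1)/211 = -9*(-201/211) = 1809/211 ≈ 8.5735)
-S = -1*1809/211 = -1809/211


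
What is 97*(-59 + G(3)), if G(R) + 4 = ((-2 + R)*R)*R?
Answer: -5238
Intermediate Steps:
G(R) = -4 + R²*(-2 + R) (G(R) = -4 + ((-2 + R)*R)*R = -4 + (R*(-2 + R))*R = -4 + R²*(-2 + R))
97*(-59 + G(3)) = 97*(-59 + (-4 + 3³ - 2*3²)) = 97*(-59 + (-4 + 27 - 2*9)) = 97*(-59 + (-4 + 27 - 18)) = 97*(-59 + 5) = 97*(-54) = -5238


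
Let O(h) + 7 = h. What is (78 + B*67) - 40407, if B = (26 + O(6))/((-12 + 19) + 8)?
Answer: -120652/3 ≈ -40217.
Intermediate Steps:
O(h) = -7 + h
B = 5/3 (B = (26 + (-7 + 6))/((-12 + 19) + 8) = (26 - 1)/(7 + 8) = 25/15 = 25*(1/15) = 5/3 ≈ 1.6667)
(78 + B*67) - 40407 = (78 + (5/3)*67) - 40407 = (78 + 335/3) - 40407 = 569/3 - 40407 = -120652/3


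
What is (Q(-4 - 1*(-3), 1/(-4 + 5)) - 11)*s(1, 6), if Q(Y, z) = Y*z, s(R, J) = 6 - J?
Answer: 0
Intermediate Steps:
(Q(-4 - 1*(-3), 1/(-4 + 5)) - 11)*s(1, 6) = ((-4 - 1*(-3))/(-4 + 5) - 11)*(6 - 1*6) = ((-4 + 3)/1 - 11)*(6 - 6) = (-1*1 - 11)*0 = (-1 - 11)*0 = -12*0 = 0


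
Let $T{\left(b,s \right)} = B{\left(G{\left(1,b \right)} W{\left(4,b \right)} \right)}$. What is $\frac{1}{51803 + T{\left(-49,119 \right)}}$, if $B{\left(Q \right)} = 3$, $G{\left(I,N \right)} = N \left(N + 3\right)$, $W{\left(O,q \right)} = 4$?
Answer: $\frac{1}{51806} \approx 1.9303 \cdot 10^{-5}$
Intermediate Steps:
$G{\left(I,N \right)} = N \left(3 + N\right)$
$T{\left(b,s \right)} = 3$
$\frac{1}{51803 + T{\left(-49,119 \right)}} = \frac{1}{51803 + 3} = \frac{1}{51806}$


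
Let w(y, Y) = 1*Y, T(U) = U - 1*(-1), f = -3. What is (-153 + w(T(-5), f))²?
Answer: 24336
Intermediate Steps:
T(U) = 1 + U (T(U) = U + 1 = 1 + U)
w(y, Y) = Y
(-153 + w(T(-5), f))² = (-153 - 3)² = (-156)² = 24336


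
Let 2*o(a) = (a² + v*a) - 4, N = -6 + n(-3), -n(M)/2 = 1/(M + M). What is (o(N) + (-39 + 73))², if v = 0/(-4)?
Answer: 748225/324 ≈ 2309.3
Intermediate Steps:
n(M) = -1/M (n(M) = -2/(M + M) = -2*1/(2*M) = -1/M)
v = 0 (v = 0*(-¼) = 0)
N = -17/3 (N = -6 - 1/(-3) = -6 - 1*(-⅓) = -6 + ⅓ = -17/3 ≈ -5.6667)
o(a) = -2 + a²/2 (o(a) = ((a² + 0*a) - 4)/2 = ((a² + 0) - 4)/2 = (a² - 4)/2 = (-4 + a²)/2 = -2 + a²/2)
(o(N) + (-39 + 73))² = ((-2 + (-17/3)²/2) + (-39 + 73))² = ((-2 + (½)*(289/9)) + 34)² = ((-2 + 289/18) + 34)² = (253/18 + 34)² = (865/18)² = 748225/324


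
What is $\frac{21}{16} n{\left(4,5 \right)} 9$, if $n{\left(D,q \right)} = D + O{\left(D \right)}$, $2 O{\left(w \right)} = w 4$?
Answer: $\frac{567}{4} \approx 141.75$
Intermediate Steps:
$O{\left(w \right)} = 2 w$ ($O{\left(w \right)} = \frac{w 4}{2} = \frac{4 w}{2} = 2 w$)
$n{\left(D,q \right)} = 3 D$ ($n{\left(D,q \right)} = D + 2 D = 3 D$)
$\frac{21}{16} n{\left(4,5 \right)} 9 = \frac{21}{16} \cdot 3 \cdot 4 \cdot 9 = 21 \cdot \frac{1}{16} \cdot 12 \cdot 9 = \frac{21}{16} \cdot 12 \cdot 9 = \frac{63}{4} \cdot 9 = \frac{567}{4}$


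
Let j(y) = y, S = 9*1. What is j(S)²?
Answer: 81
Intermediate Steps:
S = 9
j(S)² = 9² = 81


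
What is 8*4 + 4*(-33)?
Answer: -100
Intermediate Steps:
8*4 + 4*(-33) = 32 - 132 = -100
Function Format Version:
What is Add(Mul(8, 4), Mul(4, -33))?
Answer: -100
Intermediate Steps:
Add(Mul(8, 4), Mul(4, -33)) = Add(32, -132) = -100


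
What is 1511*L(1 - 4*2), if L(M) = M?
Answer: -10577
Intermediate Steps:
1511*L(1 - 4*2) = 1511*(1 - 4*2) = 1511*(1 - 8) = 1511*(-7) = -10577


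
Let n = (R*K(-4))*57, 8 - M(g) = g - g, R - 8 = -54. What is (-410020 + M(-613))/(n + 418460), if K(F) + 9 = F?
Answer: -205006/226273 ≈ -0.90601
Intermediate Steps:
R = -46 (R = 8 - 54 = -46)
K(F) = -9 + F
M(g) = 8 (M(g) = 8 - (g - g) = 8 - 1*0 = 8 + 0 = 8)
n = 34086 (n = -46*(-9 - 4)*57 = -46*(-13)*57 = 598*57 = 34086)
(-410020 + M(-613))/(n + 418460) = (-410020 + 8)/(34086 + 418460) = -410012/452546 = -410012*1/452546 = -205006/226273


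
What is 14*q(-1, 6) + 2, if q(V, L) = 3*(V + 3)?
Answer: 86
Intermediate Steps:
q(V, L) = 9 + 3*V (q(V, L) = 3*(3 + V) = 9 + 3*V)
14*q(-1, 6) + 2 = 14*(9 + 3*(-1)) + 2 = 14*(9 - 3) + 2 = 14*6 + 2 = 84 + 2 = 86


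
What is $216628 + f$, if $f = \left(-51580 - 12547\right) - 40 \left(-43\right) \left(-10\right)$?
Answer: $135301$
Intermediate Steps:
$f = -81327$ ($f = -64127 - \left(-1720\right) \left(-10\right) = -64127 - 17200 = -81327$)
$216628 + f = 216628 - 81327 = 135301$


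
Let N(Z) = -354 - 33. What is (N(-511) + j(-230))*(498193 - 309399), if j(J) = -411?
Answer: -150657612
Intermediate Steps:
N(Z) = -387
(N(-511) + j(-230))*(498193 - 309399) = (-387 - 411)*(498193 - 309399) = -798*188794 = -150657612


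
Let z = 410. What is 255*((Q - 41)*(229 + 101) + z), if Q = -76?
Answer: -9741000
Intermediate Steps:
255*((Q - 41)*(229 + 101) + z) = 255*((-76 - 41)*(229 + 101) + 410) = 255*(-117*330 + 410) = 255*(-38610 + 410) = 255*(-38200) = -9741000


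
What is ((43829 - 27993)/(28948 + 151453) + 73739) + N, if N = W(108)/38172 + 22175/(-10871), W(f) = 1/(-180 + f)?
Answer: 397440018746804516729/5389963794188064 ≈ 73737.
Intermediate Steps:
N = -60945426071/29877682464 (N = 1/((-180 + 108)*38172) + 22175/(-10871) = (1/38172)/(-72) + 22175*(-1/10871) = -1/72*1/38172 - 22175/10871 = -1/2748384 - 22175/10871 = -60945426071/29877682464 ≈ -2.0398)
((43829 - 27993)/(28948 + 151453) + 73739) + N = ((43829 - 27993)/(28948 + 151453) + 73739) - 60945426071/29877682464 = (15836/180401 + 73739) - 60945426071/29877682464 = 13302605175/180401 - 60945426071/29877682464 = 397440018746804516729/5389963794188064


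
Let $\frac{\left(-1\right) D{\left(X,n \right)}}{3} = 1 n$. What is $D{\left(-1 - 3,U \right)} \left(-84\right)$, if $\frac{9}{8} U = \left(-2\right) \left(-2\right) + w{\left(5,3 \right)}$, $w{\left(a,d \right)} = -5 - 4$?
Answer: $-1120$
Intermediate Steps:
$w{\left(a,d \right)} = -9$ ($w{\left(a,d \right)} = -5 - 4 = -9$)
$U = - \frac{40}{9}$ ($U = \frac{8 \left(\left(-2\right) \left(-2\right) - 9\right)}{9} = \frac{8 \left(4 - 9\right)}{9} = \frac{8}{9} \left(-5\right) = - \frac{40}{9} \approx -4.4444$)
$D{\left(X,n \right)} = - 3 n$ ($D{\left(X,n \right)} = - 3 \cdot 1 n = - 3 n$)
$D{\left(-1 - 3,U \right)} \left(-84\right) = \left(-3\right) \left(- \frac{40}{9}\right) \left(-84\right) = \frac{40}{3} \left(-84\right) = -1120$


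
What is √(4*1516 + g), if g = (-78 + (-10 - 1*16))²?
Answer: 4*√1055 ≈ 129.92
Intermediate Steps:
g = 10816 (g = (-78 + (-10 - 16))² = (-78 - 26)² = (-104)² = 10816)
√(4*1516 + g) = √(4*1516 + 10816) = √(6064 + 10816) = √16880 = 4*√1055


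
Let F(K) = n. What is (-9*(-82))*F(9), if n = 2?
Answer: 1476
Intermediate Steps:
F(K) = 2
(-9*(-82))*F(9) = -9*(-82)*2 = 738*2 = 1476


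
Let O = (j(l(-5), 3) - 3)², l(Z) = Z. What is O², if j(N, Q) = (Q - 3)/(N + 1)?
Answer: 81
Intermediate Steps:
j(N, Q) = (-3 + Q)/(1 + N)
O = 9 (O = ((-3 + 3)/(1 - 5) - 3)² = (0/(-4) - 3)² = (-¼*0 - 3)² = (0 - 3)² = (-3)² = 9)
O² = 9² = 81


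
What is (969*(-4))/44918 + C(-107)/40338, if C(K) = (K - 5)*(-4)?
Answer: -34056706/452975571 ≈ -0.075184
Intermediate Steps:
C(K) = 20 - 4*K (C(K) = (-5 + K)*(-4) = 20 - 4*K)
(969*(-4))/44918 + C(-107)/40338 = (969*(-4))/44918 + (20 - 4*(-107))/40338 = -3876*1/44918 + (20 + 428)*(1/40338) = -1938/22459 + 448*(1/40338) = -1938/22459 + 224/20169 = -34056706/452975571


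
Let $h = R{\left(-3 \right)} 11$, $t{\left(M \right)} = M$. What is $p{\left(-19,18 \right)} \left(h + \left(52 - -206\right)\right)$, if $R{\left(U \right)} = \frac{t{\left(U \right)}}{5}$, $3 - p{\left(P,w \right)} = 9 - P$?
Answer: $-6285$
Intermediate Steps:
$p{\left(P,w \right)} = -6 + P$ ($p{\left(P,w \right)} = 3 - \left(9 - P\right) = 3 + \left(-9 + P\right) = -6 + P$)
$R{\left(U \right)} = \frac{U}{5}$
$h = - \frac{33}{5}$ ($h = \frac{1}{5} \left(-3\right) 11 = \left(- \frac{3}{5}\right) 11 = - \frac{33}{5} \approx -6.6$)
$p{\left(-19,18 \right)} \left(h + \left(52 - -206\right)\right) = \left(-6 - 19\right) \left(- \frac{33}{5} + \left(52 - -206\right)\right) = - 25 \left(- \frac{33}{5} + \left(52 + 206\right)\right) = - 25 \left(- \frac{33}{5} + 258\right) = \left(-25\right) \frac{1257}{5} = -6285$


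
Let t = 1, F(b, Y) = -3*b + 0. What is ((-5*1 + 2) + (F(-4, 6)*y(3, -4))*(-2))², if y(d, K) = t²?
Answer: 729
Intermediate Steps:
F(b, Y) = -3*b
y(d, K) = 1 (y(d, K) = 1² = 1)
((-5*1 + 2) + (F(-4, 6)*y(3, -4))*(-2))² = ((-5*1 + 2) + (-3*(-4)*1)*(-2))² = ((-5 + 2) + (12*1)*(-2))² = (-3 + 12*(-2))² = (-3 - 24)² = (-27)² = 729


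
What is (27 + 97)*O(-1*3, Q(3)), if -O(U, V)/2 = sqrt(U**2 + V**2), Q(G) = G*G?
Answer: -744*sqrt(10) ≈ -2352.7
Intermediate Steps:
Q(G) = G**2
O(U, V) = -2*sqrt(U**2 + V**2)
(27 + 97)*O(-1*3, Q(3)) = (27 + 97)*(-2*sqrt((-1*3)**2 + (3**2)**2)) = 124*(-2*sqrt((-3)**2 + 9**2)) = 124*(-2*sqrt(9 + 81)) = 124*(-6*sqrt(10)) = -744*sqrt(10)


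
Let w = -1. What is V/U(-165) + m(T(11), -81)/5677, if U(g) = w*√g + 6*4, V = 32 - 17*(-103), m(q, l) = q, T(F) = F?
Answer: 80979445/1402219 + 1783*I*√165/741 ≈ 57.751 + 30.908*I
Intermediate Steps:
V = 1783 (V = 32 + 1751 = 1783)
U(g) = 24 - √g (U(g) = -√g + 6*4 = -√g + 24 = 24 - √g)
V/U(-165) + m(T(11), -81)/5677 = 1783/(24 - √(-165)) + 11/5677 = 1783/(24 - I*√165) + 11*(1/5677) = 1783/(24 - I*√165) + 11/5677 = 11/5677 + 1783/(24 - I*√165)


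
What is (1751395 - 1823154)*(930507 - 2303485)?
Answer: 98523528302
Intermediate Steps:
(1751395 - 1823154)*(930507 - 2303485) = -71759*(-1372978) = 98523528302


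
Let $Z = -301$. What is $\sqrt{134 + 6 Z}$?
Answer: $2 i \sqrt{418} \approx 40.89 i$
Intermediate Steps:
$\sqrt{134 + 6 Z} = \sqrt{134 + 6 \left(-301\right)} = \sqrt{134 - 1806} = \sqrt{-1672} = 2 i \sqrt{418}$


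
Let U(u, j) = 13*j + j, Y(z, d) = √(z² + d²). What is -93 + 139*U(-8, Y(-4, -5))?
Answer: -93 + 1946*√41 ≈ 12367.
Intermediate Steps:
Y(z, d) = √(d² + z²)
U(u, j) = 14*j
-93 + 139*U(-8, Y(-4, -5)) = -93 + 139*(14*√((-5)² + (-4)²)) = -93 + 139*(14*√(25 + 16)) = -93 + 139*(14*√41) = -93 + 1946*√41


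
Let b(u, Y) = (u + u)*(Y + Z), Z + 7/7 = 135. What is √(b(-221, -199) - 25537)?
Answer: √3193 ≈ 56.507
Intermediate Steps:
Z = 134 (Z = -1 + 135 = 134)
b(u, Y) = 2*u*(134 + Y) (b(u, Y) = (u + u)*(Y + 134) = (2*u)*(134 + Y) = 2*u*(134 + Y))
√(b(-221, -199) - 25537) = √(2*(-221)*(134 - 199) - 25537) = √(2*(-221)*(-65) - 25537) = √(28730 - 25537) = √3193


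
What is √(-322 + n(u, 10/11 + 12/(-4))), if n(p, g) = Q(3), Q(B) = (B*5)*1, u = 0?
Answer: I*√307 ≈ 17.521*I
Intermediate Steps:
Q(B) = 5*B (Q(B) = (5*B)*1 = 5*B)
n(p, g) = 15 (n(p, g) = 5*3 = 15)
√(-322 + n(u, 10/11 + 12/(-4))) = √(-322 + 15) = √(-307) = I*√307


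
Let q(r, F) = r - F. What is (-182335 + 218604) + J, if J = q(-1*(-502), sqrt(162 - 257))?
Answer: 36771 - I*sqrt(95) ≈ 36771.0 - 9.7468*I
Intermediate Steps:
J = 502 - I*sqrt(95) (J = -1*(-502) - sqrt(162 - 257) = 502 - sqrt(-95) = 502 - I*sqrt(95) ≈ 502.0 - 9.7468*I)
(-182335 + 218604) + J = (-182335 + 218604) + (502 - I*sqrt(95)) = 36269 + (502 - I*sqrt(95)) = 36771 - I*sqrt(95)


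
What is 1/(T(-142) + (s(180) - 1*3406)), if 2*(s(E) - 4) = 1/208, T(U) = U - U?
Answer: -416/1415231 ≈ -0.00029394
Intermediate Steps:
T(U) = 0
s(E) = 1665/416 (s(E) = 4 + (½)/208 = 4 + (½)*(1/208) = 4 + 1/416 = 1665/416)
1/(T(-142) + (s(180) - 1*3406)) = 1/(0 + (1665/416 - 1*3406)) = 1/(0 + (1665/416 - 3406)) = 1/(0 - 1415231/416) = 1/(-1415231/416) = -416/1415231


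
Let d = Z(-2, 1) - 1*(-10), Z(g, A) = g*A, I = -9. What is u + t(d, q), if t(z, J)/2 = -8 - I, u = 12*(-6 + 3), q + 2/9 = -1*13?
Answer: -34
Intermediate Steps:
q = -119/9 (q = -2/9 - 1*13 = -2/9 - 13 = -119/9 ≈ -13.222)
Z(g, A) = A*g
u = -36 (u = 12*(-3) = -36)
d = 8 (d = 1*(-2) - 1*(-10) = -2 + 10 = 8)
t(z, J) = 2 (t(z, J) = 2*(-8 - 1*(-9)) = 2*(-8 + 9) = 2*1 = 2)
u + t(d, q) = -36 + 2 = -34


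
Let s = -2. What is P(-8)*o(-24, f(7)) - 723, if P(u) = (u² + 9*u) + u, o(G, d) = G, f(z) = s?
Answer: -339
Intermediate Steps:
f(z) = -2
P(u) = u² + 10*u
P(-8)*o(-24, f(7)) - 723 = -8*(10 - 8)*(-24) - 723 = -8*2*(-24) - 723 = -16*(-24) - 723 = 384 - 723 = -339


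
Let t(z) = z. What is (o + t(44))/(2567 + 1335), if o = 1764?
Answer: 904/1951 ≈ 0.46335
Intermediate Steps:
(o + t(44))/(2567 + 1335) = (1764 + 44)/(2567 + 1335) = 1808/3902 = 1808*(1/3902) = 904/1951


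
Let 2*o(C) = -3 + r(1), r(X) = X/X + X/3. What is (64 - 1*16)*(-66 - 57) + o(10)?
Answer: -35429/6 ≈ -5904.8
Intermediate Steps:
r(X) = 1 + X/3 (r(X) = 1 + X*(⅓) = 1 + X/3)
o(C) = -⅚ (o(C) = (-3 + (1 + (⅓)*1))/2 = (-3 + (1 + ⅓))/2 = (-3 + 4/3)/2 = (½)*(-5/3) = -⅚)
(64 - 1*16)*(-66 - 57) + o(10) = (64 - 1*16)*(-66 - 57) - ⅚ = (64 - 16)*(-123) - ⅚ = 48*(-123) - ⅚ = -5904 - ⅚ = -35429/6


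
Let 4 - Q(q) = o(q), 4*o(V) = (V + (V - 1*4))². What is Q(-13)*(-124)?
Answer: 27404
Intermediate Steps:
o(V) = (-4 + 2*V)²/4 (o(V) = (V + (V - 1*4))²/4 = (V + (V - 4))²/4 = (V + (-4 + V))²/4 = (-4 + 2*V)²/4)
Q(q) = 4 - (-2 + q)²
Q(-13)*(-124) = -13*(4 - 1*(-13))*(-124) = -13*(4 + 13)*(-124) = -13*17*(-124) = -221*(-124) = 27404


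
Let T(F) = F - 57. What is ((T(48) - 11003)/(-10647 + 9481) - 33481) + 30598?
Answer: -1675283/583 ≈ -2873.6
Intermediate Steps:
T(F) = -57 + F
((T(48) - 11003)/(-10647 + 9481) - 33481) + 30598 = (((-57 + 48) - 11003)/(-10647 + 9481) - 33481) + 30598 = ((-9 - 11003)/(-1166) - 33481) + 30598 = (-11012*(-1/1166) - 33481) + 30598 = (5506/583 - 33481) + 30598 = -19513917/583 + 30598 = -1675283/583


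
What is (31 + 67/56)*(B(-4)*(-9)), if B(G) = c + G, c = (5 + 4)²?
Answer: -178497/8 ≈ -22312.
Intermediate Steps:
c = 81 (c = 9² = 81)
B(G) = 81 + G
(31 + 67/56)*(B(-4)*(-9)) = (31 + 67/56)*((81 - 4)*(-9)) = (31 + 67*(1/56))*(77*(-9)) = (31 + 67/56)*(-693) = (1803/56)*(-693) = -178497/8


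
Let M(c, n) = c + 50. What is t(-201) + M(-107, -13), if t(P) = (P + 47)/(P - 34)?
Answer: -13241/235 ≈ -56.345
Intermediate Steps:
M(c, n) = 50 + c
t(P) = (47 + P)/(-34 + P)
t(-201) + M(-107, -13) = (47 - 201)/(-34 - 201) + (50 - 107) = -154/(-235) - 57 = -1/235*(-154) - 57 = 154/235 - 57 = -13241/235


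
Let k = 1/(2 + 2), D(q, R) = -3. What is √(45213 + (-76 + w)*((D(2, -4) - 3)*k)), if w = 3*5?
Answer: √181218/2 ≈ 212.85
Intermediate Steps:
w = 15
k = ¼ (k = 1/4 = ¼ ≈ 0.25000)
√(45213 + (-76 + w)*((D(2, -4) - 3)*k)) = √(45213 + (-76 + 15)*((-3 - 3)*(¼))) = √(45213 - (-366)/4) = √(45213 - 61*(-3/2)) = √(45213 + 183/2) = √(90609/2) = √181218/2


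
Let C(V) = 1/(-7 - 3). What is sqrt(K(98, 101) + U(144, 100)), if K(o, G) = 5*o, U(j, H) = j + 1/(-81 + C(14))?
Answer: 2*sqrt(104246751)/811 ≈ 25.179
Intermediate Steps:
C(V) = -1/10 (C(V) = 1/(-10) = -1/10)
U(j, H) = -10/811 + j (U(j, H) = j + 1/(-81 - 1/10) = j + 1/(-811/10) = j - 10/811 = -10/811 + j)
sqrt(K(98, 101) + U(144, 100)) = sqrt(5*98 + (-10/811 + 144)) = sqrt(490 + 116774/811) = sqrt(514164/811) = 2*sqrt(104246751)/811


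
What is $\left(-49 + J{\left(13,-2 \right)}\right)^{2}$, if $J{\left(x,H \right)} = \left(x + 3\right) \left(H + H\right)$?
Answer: $12769$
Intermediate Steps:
$J{\left(x,H \right)} = 2 H \left(3 + x\right)$ ($J{\left(x,H \right)} = \left(3 + x\right) 2 H = 2 H \left(3 + x\right)$)
$\left(-49 + J{\left(13,-2 \right)}\right)^{2} = \left(-49 + 2 \left(-2\right) \left(3 + 13\right)\right)^{2} = \left(-49 + 2 \left(-2\right) 16\right)^{2} = \left(-49 - 64\right)^{2} = \left(-113\right)^{2} = 12769$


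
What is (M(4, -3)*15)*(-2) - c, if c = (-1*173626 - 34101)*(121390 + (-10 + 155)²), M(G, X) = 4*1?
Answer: 29583440585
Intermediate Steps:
M(G, X) = 4
c = -29583440705 (c = (-173626 - 34101)*(121390 + 145²) = -207727*(121390 + 21025) = -207727*142415 = -29583440705)
(M(4, -3)*15)*(-2) - c = (4*15)*(-2) - 1*(-29583440705) = 60*(-2) + 29583440705 = -120 + 29583440705 = 29583440585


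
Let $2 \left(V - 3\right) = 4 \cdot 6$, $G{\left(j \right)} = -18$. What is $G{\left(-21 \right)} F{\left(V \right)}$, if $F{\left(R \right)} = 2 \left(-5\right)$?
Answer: $180$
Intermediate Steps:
$V = 15$ ($V = 3 + \frac{4 \cdot 6}{2} = 3 + \frac{1}{2} \cdot 24 = 3 + 12 = 15$)
$F{\left(R \right)} = -10$
$G{\left(-21 \right)} F{\left(V \right)} = \left(-18\right) \left(-10\right) = 180$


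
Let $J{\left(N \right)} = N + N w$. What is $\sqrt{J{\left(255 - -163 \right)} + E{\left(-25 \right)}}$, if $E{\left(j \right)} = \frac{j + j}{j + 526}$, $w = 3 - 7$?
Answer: $\frac{4 i \sqrt{19673769}}{501} \approx 35.413 i$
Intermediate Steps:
$w = -4$ ($w = 3 - 7 = -4$)
$E{\left(j \right)} = \frac{2 j}{526 + j}$
$J{\left(N \right)} = - 3 N$ ($J{\left(N \right)} = N + N \left(-4\right) = N - 4 N = - 3 N$)
$\sqrt{J{\left(255 - -163 \right)} + E{\left(-25 \right)}} = \sqrt{- 3 \left(255 - -163\right) + 2 \left(-25\right) \frac{1}{526 - 25}} = \sqrt{- 3 \left(255 + 163\right) + 2 \left(-25\right) \frac{1}{501}} = \sqrt{\left(-3\right) 418 + 2 \left(-25\right) \frac{1}{501}} = \sqrt{-1254 - \frac{50}{501}} = \sqrt{- \frac{628304}{501}} = \frac{4 i \sqrt{19673769}}{501}$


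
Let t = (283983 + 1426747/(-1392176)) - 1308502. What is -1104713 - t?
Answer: -111642735397/1392176 ≈ -80193.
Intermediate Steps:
t = -1426312190091/1392176 (t = (283983 + 1426747*(-1/1392176)) - 1308502 = (283983 - 1426747/1392176) - 1308502 = 395352890261/1392176 - 1308502 = -1426312190091/1392176 ≈ -1.0245e+6)
-1104713 - t = -1104713 - 1*(-1426312190091/1392176) = -1104713 + 1426312190091/1392176 = -111642735397/1392176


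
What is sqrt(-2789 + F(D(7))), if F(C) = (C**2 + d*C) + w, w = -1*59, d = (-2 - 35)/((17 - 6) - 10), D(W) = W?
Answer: I*sqrt(3058) ≈ 55.299*I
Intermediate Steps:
d = -37 (d = -37/(11 - 10) = -37/1 = -37*1 = -37)
w = -59
F(C) = -59 + C**2 - 37*C (F(C) = (C**2 - 37*C) - 59 = -59 + C**2 - 37*C)
sqrt(-2789 + F(D(7))) = sqrt(-2789 + (-59 + 7**2 - 37*7)) = sqrt(-2789 + (-59 + 49 - 259)) = sqrt(-2789 - 269) = sqrt(-3058) = I*sqrt(3058)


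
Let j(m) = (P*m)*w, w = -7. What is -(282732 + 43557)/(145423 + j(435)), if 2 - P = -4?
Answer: -326289/127153 ≈ -2.5661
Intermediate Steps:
P = 6 (P = 2 - 1*(-4) = 2 + 4 = 6)
j(m) = -42*m (j(m) = (6*m)*(-7) = -42*m)
-(282732 + 43557)/(145423 + j(435)) = -(282732 + 43557)/(145423 - 42*435) = -326289/(145423 - 18270) = -326289/127153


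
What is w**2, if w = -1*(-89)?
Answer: 7921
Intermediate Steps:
w = 89
w**2 = 89**2 = 7921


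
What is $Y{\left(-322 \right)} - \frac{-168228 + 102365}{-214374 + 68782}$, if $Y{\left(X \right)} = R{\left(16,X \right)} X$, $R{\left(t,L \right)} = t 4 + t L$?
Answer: $\frac{238528549049}{145592} \approx 1.6383 \cdot 10^{6}$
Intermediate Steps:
$R{\left(t,L \right)} = 4 t + L t$
$Y{\left(X \right)} = X \left(64 + 16 X\right)$ ($Y{\left(X \right)} = 16 \left(4 + X\right) X = \left(64 + 16 X\right) X = X \left(64 + 16 X\right)$)
$Y{\left(-322 \right)} - \frac{-168228 + 102365}{-214374 + 68782} = 16 \left(-322\right) \left(4 - 322\right) - \frac{-168228 + 102365}{-214374 + 68782} = 16 \left(-322\right) \left(-318\right) - - \frac{65863}{-145592} = 1638336 - \left(-65863\right) \left(- \frac{1}{145592}\right) = 1638336 - \frac{65863}{145592} = \frac{238528549049}{145592}$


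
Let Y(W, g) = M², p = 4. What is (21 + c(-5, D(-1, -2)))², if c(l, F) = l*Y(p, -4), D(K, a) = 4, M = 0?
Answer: 441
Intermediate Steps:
Y(W, g) = 0 (Y(W, g) = 0² = 0)
c(l, F) = 0 (c(l, F) = l*0 = 0)
(21 + c(-5, D(-1, -2)))² = (21 + 0)² = 21² = 441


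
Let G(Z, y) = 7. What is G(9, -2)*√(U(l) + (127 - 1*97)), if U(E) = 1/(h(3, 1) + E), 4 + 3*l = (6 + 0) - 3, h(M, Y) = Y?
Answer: 21*√14/2 ≈ 39.287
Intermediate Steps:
l = -⅓ (l = -4/3 + ((6 + 0) - 3)/3 = -4/3 + (6 - 3)/3 = -4/3 + (⅓)*3 = -4/3 + 1 = -⅓ ≈ -0.33333)
U(E) = 1/(1 + E)
G(9, -2)*√(U(l) + (127 - 1*97)) = 7*√(1/(1 - ⅓) + (127 - 1*97)) = 7*√(1/(⅔) + (127 - 97)) = 7*√(3/2 + 30) = 7*√(63/2) = 7*(3*√14/2) = 21*√14/2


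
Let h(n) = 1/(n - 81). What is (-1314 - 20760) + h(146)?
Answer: -1434809/65 ≈ -22074.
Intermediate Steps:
h(n) = 1/(-81 + n)
(-1314 - 20760) + h(146) = (-1314 - 20760) + 1/(-81 + 146) = -22074 + 1/65 = -1434809/65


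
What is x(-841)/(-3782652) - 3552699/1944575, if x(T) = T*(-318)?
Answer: -2326446204433/1225941752150 ≈ -1.8977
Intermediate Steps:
x(T) = -318*T
x(-841)/(-3782652) - 3552699/1944575 = -318*(-841)/(-3782652) - 3552699/1944575 = 267438*(-1/3782652) - 3552699*1/1944575 = -44573/630442 - 3552699/1944575 = -2326446204433/1225941752150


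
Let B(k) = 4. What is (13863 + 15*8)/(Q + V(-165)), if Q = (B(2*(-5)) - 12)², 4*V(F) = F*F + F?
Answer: 13983/6829 ≈ 2.0476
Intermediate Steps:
V(F) = F/4 + F²/4 (V(F) = (F*F + F)/4 = (F² + F)/4 = (F + F²)/4 = F/4 + F²/4)
Q = 64 (Q = (4 - 12)² = (-8)² = 64)
(13863 + 15*8)/(Q + V(-165)) = (13863 + 15*8)/(64 + (¼)*(-165)*(1 - 165)) = (13863 + 120)/(64 + (¼)*(-165)*(-164)) = 13983/(64 + 6765) = 13983/6829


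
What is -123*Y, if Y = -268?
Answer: 32964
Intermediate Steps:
-123*Y = -123*(-268) = 32964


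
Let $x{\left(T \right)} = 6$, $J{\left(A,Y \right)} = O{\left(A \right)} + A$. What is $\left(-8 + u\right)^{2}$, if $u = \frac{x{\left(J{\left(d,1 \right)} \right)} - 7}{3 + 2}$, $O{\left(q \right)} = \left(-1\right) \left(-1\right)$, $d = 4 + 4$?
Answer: $\frac{1681}{25} \approx 67.24$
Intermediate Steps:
$d = 8$
$O{\left(q \right)} = 1$
$J{\left(A,Y \right)} = 1 + A$
$u = - \frac{1}{5}$ ($u = \frac{6 - 7}{3 + 2} = - \frac{1}{5} \approx -0.2$)
$\left(-8 + u\right)^{2} = \left(-8 - \frac{1}{5}\right)^{2} = \left(- \frac{41}{5}\right)^{2} = \frac{1681}{25}$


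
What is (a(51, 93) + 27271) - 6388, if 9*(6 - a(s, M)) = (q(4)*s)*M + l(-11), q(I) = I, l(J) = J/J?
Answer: 169028/9 ≈ 18781.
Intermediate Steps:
l(J) = 1
a(s, M) = 53/9 - 4*M*s/9 (a(s, M) = 6 - ((4*s)*M + 1)/9 = 6 - (4*M*s + 1)/9 = 6 - (1 + 4*M*s)/9 = 6 + (-⅑ - 4*M*s/9) = 53/9 - 4*M*s/9)
(a(51, 93) + 27271) - 6388 = ((53/9 - 4/9*93*51) + 27271) - 6388 = ((53/9 - 2108) + 27271) - 6388 = (-18919/9 + 27271) - 6388 = 226520/9 - 6388 = 169028/9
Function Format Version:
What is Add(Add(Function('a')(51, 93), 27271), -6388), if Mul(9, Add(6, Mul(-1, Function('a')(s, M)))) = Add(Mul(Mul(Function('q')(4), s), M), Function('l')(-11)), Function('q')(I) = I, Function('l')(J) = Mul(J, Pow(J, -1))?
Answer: Rational(169028, 9) ≈ 18781.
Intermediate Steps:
Function('l')(J) = 1
Function('a')(s, M) = Add(Rational(53, 9), Mul(Rational(-4, 9), M, s)) (Function('a')(s, M) = Add(6, Mul(Rational(-1, 9), Add(Mul(Mul(4, s), M), 1))) = Add(6, Mul(Rational(-1, 9), Add(Mul(4, M, s), 1))) = Add(6, Mul(Rational(-1, 9), Add(1, Mul(4, M, s)))) = Add(6, Add(Rational(-1, 9), Mul(Rational(-4, 9), M, s))) = Add(Rational(53, 9), Mul(Rational(-4, 9), M, s)))
Add(Add(Function('a')(51, 93), 27271), -6388) = Add(Add(Add(Rational(53, 9), Mul(Rational(-4, 9), 93, 51)), 27271), -6388) = Add(Add(Add(Rational(53, 9), -2108), 27271), -6388) = Add(Add(Rational(-18919, 9), 27271), -6388) = Add(Rational(226520, 9), -6388) = Rational(169028, 9)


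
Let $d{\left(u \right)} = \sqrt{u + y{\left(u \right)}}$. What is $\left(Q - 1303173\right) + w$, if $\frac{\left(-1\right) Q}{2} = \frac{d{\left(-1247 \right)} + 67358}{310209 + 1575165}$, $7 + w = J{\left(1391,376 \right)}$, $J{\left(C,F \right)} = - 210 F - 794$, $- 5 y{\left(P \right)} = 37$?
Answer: $- \frac{1303673971016}{942687} - \frac{56 i \sqrt{10}}{4713435} \approx -1.3829 \cdot 10^{6} - 3.7571 \cdot 10^{-5} i$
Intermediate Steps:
$y{\left(P \right)} = - \frac{37}{5}$ ($y{\left(P \right)} = \left(- \frac{1}{5}\right) 37 = - \frac{37}{5}$)
$J{\left(C,F \right)} = -794 - 210 F$
$w = -79761$ ($w = -7 - 79754 = -79761$)
$d{\left(u \right)} = \sqrt{- \frac{37}{5} + u}$ ($d{\left(u \right)} = \sqrt{u - \frac{37}{5}} = \sqrt{- \frac{37}{5} + u}$)
$Q = - \frac{67358}{942687} - \frac{56 i \sqrt{10}}{4713435}$ ($Q = - 2 \frac{\frac{\sqrt{-185 + 25 \left(-1247\right)}}{5} + 67358}{310209 + 1575165} = - 2 \frac{\frac{\sqrt{-185 - 31175}}{5} + 67358}{1885374} = - 2 \left(\frac{\sqrt{-31360}}{5} + 67358\right) \frac{1}{1885374} = - 2 \left(\frac{56 i \sqrt{10}}{5} + 67358\right) \frac{1}{1885374} = - 2 \left(67358 + \frac{56 i \sqrt{10}}{5}\right) \frac{1}{1885374} = - 2 \left(\frac{33679}{942687} + \frac{28 i \sqrt{10}}{4713435}\right) = - \frac{67358}{942687} - \frac{56 i \sqrt{10}}{4713435} \approx -0.071453 - 3.7571 \cdot 10^{-5} i$)
$\left(Q - 1303173\right) + w = \left(\left(- \frac{67358}{942687} - \frac{56 i \sqrt{10}}{4713435}\right) - 1303173\right) - 79761 = \left(- \frac{1228484313209}{942687} - \frac{56 i \sqrt{10}}{4713435}\right) - 79761 = - \frac{1303673971016}{942687} - \frac{56 i \sqrt{10}}{4713435}$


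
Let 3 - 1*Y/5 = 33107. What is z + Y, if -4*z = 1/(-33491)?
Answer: -22173721279/133964 ≈ -1.6552e+5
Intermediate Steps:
Y = -165520 (Y = 15 - 5*33107 = 15 - 165535 = -165520)
z = 1/133964 (z = -1/4/(-33491) = -1/4*(-1/33491) = 1/133964 ≈ 7.4647e-6)
z + Y = 1/133964 - 165520 = -22173721279/133964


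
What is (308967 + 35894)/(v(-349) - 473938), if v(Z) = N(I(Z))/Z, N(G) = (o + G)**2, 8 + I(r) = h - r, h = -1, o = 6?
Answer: -1124827/1546954 ≈ -0.72712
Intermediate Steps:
I(r) = -9 - r (I(r) = -8 + (-1 - r) = -9 - r)
N(G) = (6 + G)**2
v(Z) = (-3 - Z)**2/Z (v(Z) = (6 + (-9 - Z))**2/Z = (-3 - Z)**2/Z)
(308967 + 35894)/(v(-349) - 473938) = (308967 + 35894)/((3 - 349)**2/(-349) - 473938) = 344861/(-1/349*(-346)**2 - 473938) = 344861/(-1/349*119716 - 473938) = 344861/(-119716/349 - 473938) = 344861/(-165524078/349) = 344861*(-349/165524078) = -1124827/1546954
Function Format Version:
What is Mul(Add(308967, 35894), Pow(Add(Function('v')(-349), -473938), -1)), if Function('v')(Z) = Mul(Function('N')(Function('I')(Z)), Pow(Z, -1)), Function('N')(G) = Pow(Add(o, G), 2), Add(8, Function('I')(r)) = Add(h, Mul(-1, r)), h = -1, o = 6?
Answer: Rational(-1124827, 1546954) ≈ -0.72712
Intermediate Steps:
Function('I')(r) = Add(-9, Mul(-1, r)) (Function('I')(r) = Add(-8, Add(-1, Mul(-1, r))) = Add(-9, Mul(-1, r)))
Function('N')(G) = Pow(Add(6, G), 2)
Function('v')(Z) = Mul(Pow(Z, -1), Pow(Add(-3, Mul(-1, Z)), 2)) (Function('v')(Z) = Mul(Pow(Add(6, Add(-9, Mul(-1, Z))), 2), Pow(Z, -1)) = Mul(Pow(Add(-3, Mul(-1, Z)), 2), Pow(Z, -1)) = Mul(Pow(Z, -1), Pow(Add(-3, Mul(-1, Z)), 2)))
Mul(Add(308967, 35894), Pow(Add(Function('v')(-349), -473938), -1)) = Mul(Add(308967, 35894), Pow(Add(Mul(Pow(-349, -1), Pow(Add(3, -349), 2)), -473938), -1)) = Mul(344861, Pow(Add(Mul(Rational(-1, 349), Pow(-346, 2)), -473938), -1)) = Mul(344861, Pow(Add(Mul(Rational(-1, 349), 119716), -473938), -1)) = Mul(344861, Pow(Add(Rational(-119716, 349), -473938), -1)) = Mul(344861, Pow(Rational(-165524078, 349), -1)) = Mul(344861, Rational(-349, 165524078)) = Rational(-1124827, 1546954)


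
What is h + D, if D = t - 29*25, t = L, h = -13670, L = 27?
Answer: -14368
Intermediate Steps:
t = 27
D = -698 (D = 27 - 29*25 = 27 - 725 = -698)
h + D = -13670 - 698 = -14368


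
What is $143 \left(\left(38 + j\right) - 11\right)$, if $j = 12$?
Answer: $5577$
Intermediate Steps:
$143 \left(\left(38 + j\right) - 11\right) = 143 \left(\left(38 + 12\right) - 11\right) = 143 \left(50 - 11\right) = 143 \cdot 39 = 5577$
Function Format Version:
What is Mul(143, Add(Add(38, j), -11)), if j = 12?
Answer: 5577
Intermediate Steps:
Mul(143, Add(Add(38, j), -11)) = Mul(143, Add(Add(38, 12), -11)) = Mul(143, Add(50, -11)) = Mul(143, 39) = 5577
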